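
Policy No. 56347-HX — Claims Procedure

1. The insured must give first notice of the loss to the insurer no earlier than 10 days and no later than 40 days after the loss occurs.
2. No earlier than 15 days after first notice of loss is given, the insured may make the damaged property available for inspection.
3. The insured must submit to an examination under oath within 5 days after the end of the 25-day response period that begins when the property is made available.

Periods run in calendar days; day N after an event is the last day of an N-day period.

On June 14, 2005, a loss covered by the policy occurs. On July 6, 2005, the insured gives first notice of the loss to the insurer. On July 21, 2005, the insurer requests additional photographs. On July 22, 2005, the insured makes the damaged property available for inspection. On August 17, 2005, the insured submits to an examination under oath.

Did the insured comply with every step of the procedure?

Yes

Step 1: the window is 10–40 days after June 14, 2005 (when the loss occurs), so June 24, 2005 through July 24, 2005; done July 6, 2005, which is between those dates.
Step 2: the earliest permitted date is 15 days after July 6, 2005 (when first notice of loss is given), i.e. July 21, 2005; done July 22, 2005, after the minimum wait.
Step 3: 5 days after August 16, 2005 (end of the 25-day response period, which began when the property is made available on July 22, 2005) is August 21, 2005; completed August 17, 2005, before the deadline.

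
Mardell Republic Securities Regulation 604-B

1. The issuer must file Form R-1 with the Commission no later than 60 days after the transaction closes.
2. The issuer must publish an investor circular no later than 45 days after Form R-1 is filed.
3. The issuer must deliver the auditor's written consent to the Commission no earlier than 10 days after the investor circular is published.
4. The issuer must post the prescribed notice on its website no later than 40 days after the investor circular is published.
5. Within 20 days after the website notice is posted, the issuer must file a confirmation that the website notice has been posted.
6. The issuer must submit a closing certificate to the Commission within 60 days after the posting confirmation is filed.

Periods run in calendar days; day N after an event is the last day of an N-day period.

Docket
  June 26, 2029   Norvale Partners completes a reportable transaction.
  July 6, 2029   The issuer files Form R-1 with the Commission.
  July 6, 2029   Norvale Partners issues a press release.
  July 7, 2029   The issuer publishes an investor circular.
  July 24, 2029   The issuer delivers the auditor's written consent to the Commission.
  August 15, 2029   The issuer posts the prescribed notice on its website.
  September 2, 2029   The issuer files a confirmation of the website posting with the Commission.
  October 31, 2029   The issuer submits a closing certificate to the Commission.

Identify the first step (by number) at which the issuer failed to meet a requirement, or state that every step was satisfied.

None — every step was satisfied

Step 1: 60 days after June 26, 2029 (when the transaction closes) is August 25, 2029; completed July 6, 2029, before the deadline.
Step 2: 45 days after July 6, 2029 (when Form R-1 is filed) is August 20, 2029; done July 7, 2029 — timely.
Step 3: the earliest permitted date is 10 days after July 7, 2029 (when the investor circular is published), i.e. July 17, 2029; done July 24, 2029, after the minimum wait.
Step 4: 40 days after July 7, 2029 (when the investor circular is published) is August 16, 2029; done August 15, 2029 — timely.
Step 5: 20 days after August 15, 2029 (when the website notice is posted) is September 4, 2029; September 2, 2029 is within that limit.
Step 6: 60 days after September 2, 2029 (when the posting confirmation is filed) is November 1, 2029; October 31, 2029 is within that limit.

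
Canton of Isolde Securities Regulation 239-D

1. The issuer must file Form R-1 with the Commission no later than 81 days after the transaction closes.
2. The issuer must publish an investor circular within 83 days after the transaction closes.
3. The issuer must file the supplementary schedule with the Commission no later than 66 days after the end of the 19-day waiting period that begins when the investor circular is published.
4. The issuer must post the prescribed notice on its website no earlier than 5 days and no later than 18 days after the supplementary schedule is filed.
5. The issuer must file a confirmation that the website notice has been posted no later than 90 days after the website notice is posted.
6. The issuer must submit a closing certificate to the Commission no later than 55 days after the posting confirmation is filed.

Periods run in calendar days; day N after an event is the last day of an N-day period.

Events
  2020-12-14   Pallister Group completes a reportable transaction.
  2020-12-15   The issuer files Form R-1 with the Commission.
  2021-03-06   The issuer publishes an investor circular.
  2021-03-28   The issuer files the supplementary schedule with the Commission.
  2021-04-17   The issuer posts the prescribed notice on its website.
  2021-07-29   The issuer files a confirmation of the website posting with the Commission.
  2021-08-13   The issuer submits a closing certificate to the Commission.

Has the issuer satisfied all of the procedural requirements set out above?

No

Step 1: 81 days after 2020-12-14 (when the transaction closes) is 2021-03-05; completed 2020-12-15, before the deadline.
Step 2: 83 days after 2020-12-14 (when the transaction closes) is 2021-03-07; 2021-03-06 is within that limit.
Step 3: 66 days after 2021-03-25 (end of the 19-day waiting period, which began when the investor circular is published on 2021-03-06) is 2021-05-30; completed 2021-03-28, before the deadline.
Step 4: the window is 5–18 days after 2021-03-28 (when the supplementary schedule is filed), so 2021-04-02 through 2021-04-15; done 2021-04-17 — 2 days after the window closed.
The procedure was therefore not followed at step 4.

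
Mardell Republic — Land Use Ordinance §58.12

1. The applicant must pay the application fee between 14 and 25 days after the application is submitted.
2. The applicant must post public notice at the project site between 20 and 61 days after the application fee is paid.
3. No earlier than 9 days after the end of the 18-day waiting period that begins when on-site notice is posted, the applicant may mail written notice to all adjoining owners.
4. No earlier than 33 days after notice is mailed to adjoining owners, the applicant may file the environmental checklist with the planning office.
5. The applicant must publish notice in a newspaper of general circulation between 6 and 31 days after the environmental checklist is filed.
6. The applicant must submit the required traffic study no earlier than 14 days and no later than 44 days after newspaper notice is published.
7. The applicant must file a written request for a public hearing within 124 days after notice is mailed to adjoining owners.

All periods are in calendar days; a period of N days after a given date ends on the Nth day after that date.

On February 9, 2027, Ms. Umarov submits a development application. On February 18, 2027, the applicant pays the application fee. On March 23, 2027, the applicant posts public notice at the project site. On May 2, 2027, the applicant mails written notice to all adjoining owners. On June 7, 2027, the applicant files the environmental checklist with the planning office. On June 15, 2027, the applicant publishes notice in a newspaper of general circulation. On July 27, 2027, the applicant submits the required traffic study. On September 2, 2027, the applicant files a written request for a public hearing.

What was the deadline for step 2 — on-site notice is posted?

Step 2 runs from February 18, 2027, when the application fee is paid. The window is 20–61 days after February 18, 2027; it closes on April 20, 2027.

April 20, 2027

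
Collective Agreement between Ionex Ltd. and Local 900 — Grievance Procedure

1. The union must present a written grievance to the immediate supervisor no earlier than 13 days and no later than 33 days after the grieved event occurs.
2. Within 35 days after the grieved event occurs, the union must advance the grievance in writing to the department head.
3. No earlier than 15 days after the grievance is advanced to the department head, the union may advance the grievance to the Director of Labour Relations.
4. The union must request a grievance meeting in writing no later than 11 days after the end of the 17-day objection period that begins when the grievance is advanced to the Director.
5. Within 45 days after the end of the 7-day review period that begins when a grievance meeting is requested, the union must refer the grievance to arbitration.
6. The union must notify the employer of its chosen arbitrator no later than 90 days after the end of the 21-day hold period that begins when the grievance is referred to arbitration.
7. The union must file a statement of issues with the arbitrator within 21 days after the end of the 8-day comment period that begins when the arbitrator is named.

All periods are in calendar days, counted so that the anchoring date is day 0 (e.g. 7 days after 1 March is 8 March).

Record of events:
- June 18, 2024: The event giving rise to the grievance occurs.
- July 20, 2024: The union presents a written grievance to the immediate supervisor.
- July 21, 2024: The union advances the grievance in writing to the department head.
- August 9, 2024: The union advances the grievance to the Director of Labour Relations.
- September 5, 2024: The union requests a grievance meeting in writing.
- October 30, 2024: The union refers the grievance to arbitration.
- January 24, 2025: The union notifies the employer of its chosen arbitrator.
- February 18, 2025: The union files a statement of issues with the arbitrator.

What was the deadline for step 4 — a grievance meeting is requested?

The grievance is advanced to the Director on August 9, 2024; the 17-day objection period therefore ends August 26, 2024, and step 4 runs from that date. 11 days after August 26, 2024 is September 6, 2024.

September 6, 2024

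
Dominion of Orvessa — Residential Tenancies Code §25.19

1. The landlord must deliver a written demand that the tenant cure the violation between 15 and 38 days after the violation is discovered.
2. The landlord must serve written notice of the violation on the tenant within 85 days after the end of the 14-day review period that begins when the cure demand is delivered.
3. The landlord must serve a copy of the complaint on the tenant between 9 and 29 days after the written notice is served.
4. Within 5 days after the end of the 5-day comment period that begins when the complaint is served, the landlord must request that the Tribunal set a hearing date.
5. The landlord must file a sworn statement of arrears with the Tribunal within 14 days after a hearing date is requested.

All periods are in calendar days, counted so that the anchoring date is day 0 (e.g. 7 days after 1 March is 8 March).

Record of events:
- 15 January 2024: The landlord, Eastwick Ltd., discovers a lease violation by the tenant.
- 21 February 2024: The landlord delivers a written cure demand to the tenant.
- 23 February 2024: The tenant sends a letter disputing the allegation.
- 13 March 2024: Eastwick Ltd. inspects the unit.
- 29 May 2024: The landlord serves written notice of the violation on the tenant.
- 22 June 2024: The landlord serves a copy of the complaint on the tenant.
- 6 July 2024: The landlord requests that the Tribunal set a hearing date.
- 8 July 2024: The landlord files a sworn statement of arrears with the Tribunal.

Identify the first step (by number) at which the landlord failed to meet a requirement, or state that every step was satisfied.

Step 1: the window is 15–38 days after 15 January 2024 (when the violation is discovered), so 30 January 2024 through 22 February 2024; done 21 February 2024 — within the window.
Step 2: 85 days after 6 March 2024 (end of the 14-day review period, which began when the cure demand is delivered on 21 February 2024) is 30 May 2024; 29 May 2024 is within that limit.
Step 3: the window is 9–29 days after 29 May 2024 (when the written notice is served), so 7 June 2024 through 27 June 2024; 22 June 2024 falls inside that range.
Step 4: 5 days after 27 June 2024 (end of the 5-day comment period, which began when the complaint is served on 22 June 2024) is 2 July 2024; not done until 6 July 2024, 4 days after the deadline.

Step 4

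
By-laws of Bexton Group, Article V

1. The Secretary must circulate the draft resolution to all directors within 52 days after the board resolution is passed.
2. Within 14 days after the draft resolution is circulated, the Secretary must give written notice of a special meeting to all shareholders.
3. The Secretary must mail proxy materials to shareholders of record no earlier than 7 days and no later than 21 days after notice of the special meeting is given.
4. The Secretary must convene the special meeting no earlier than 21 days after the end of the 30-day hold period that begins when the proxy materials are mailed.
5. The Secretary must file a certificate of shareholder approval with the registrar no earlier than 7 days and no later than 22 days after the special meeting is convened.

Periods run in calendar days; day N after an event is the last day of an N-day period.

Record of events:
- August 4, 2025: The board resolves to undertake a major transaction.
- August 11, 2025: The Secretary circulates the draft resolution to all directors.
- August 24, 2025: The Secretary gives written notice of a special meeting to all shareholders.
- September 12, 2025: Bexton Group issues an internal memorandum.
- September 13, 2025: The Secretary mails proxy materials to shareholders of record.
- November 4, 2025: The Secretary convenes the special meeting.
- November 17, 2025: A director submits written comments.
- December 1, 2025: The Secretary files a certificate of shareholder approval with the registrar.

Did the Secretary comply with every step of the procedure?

No

Step 1 — counting 52 days from August 4, 2025 (when the board resolution is passed) gives a deadline of September 25, 2025; done August 11, 2025 — timely.
Step 2 — counting 14 days from August 11, 2025 (when the draft resolution is circulated) gives a deadline of August 25, 2025; completed August 24, 2025, before the deadline.
Step 3 — 7 and 21 days from August 24, 2025 (when notice of the special meeting is given) are August 31, 2025 and September 14, 2025 respectively; done September 13, 2025 — within the window.
Step 4 — must wait 21 days from October 13, 2025 (end of the 30-day hold period, which began when the proxy materials are mailed on September 13, 2025), so not before November 3, 2025; done November 4, 2025, after the minimum wait.
Step 5 — 7 and 22 days from November 4, 2025 (when the special meeting is convened) are November 11, 2025 and November 26, 2025 respectively; done December 1, 2025 — 5 days after the window closed.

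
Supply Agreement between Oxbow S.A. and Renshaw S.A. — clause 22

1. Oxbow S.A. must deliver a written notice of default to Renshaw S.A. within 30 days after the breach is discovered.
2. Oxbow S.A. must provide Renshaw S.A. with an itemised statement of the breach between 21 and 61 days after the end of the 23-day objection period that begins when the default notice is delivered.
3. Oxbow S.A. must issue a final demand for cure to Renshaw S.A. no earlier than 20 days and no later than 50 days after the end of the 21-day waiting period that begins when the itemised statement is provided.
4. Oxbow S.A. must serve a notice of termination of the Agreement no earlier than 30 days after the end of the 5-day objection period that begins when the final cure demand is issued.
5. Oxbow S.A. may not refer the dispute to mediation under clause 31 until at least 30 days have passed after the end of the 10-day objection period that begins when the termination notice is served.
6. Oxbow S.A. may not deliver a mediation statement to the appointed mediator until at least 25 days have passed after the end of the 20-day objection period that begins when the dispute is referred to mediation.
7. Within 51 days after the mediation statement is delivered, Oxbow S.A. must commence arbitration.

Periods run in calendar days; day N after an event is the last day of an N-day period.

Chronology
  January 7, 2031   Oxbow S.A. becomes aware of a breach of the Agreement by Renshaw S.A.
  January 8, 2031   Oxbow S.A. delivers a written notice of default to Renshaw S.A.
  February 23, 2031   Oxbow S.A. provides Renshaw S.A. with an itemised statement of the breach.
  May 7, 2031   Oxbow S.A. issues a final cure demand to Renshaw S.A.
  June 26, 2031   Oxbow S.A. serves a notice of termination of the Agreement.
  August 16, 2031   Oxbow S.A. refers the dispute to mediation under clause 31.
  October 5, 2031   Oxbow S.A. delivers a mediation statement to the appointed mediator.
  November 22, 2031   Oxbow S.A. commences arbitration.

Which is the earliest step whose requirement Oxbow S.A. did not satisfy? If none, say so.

(1) due by January 7, 2031 + 30 days = February 6, 2031; completed January 8, 2031, before the deadline.
(2) the permitted window runs from January 31, 2031 + 21 = February 21, 2031 to January 31, 2031 + 61 = April 2, 2031; done February 23, 2031 — within the window.
(3) the permitted window runs from March 16, 2031 + 20 = April 5, 2031 to March 16, 2031 + 50 = May 5, 2031; May 7, 2031 is 2 days past the end of the window.

Step 3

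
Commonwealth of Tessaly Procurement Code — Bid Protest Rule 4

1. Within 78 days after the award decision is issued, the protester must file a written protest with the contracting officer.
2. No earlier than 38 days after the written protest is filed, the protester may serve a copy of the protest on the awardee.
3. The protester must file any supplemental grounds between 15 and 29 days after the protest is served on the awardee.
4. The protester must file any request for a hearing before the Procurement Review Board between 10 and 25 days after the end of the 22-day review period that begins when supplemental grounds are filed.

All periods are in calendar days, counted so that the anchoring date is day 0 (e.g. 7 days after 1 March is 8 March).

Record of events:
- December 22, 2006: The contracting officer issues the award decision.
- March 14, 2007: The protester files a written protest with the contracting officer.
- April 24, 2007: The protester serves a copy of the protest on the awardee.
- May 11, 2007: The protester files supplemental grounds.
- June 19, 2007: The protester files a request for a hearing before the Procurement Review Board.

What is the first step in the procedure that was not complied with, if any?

Step 1: 78 days after December 22, 2006 (when the award decision is issued) is March 10, 2007; not done until March 14, 2007, 4 days after the deadline.
No need to go further; step 1 was not satisfied.

Step 1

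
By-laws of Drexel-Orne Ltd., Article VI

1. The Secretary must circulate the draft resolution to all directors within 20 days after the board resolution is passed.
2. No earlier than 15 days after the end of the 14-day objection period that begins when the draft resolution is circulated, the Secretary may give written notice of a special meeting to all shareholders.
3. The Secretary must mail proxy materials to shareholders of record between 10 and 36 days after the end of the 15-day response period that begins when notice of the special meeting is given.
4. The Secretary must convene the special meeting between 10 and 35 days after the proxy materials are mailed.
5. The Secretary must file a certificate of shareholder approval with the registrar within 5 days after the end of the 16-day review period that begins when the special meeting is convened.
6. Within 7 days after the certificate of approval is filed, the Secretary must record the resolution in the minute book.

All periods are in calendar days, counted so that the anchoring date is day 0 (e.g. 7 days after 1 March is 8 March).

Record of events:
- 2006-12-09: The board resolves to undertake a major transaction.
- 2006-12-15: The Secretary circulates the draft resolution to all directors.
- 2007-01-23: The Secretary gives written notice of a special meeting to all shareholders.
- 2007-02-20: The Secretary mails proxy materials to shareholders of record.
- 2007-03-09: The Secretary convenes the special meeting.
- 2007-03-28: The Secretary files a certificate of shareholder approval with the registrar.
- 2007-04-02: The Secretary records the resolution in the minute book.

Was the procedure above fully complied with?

(1) due by 2006-12-09 + 20 days = 2006-12-29; 2006-12-15 is within that limit.
(2) permitted from 2006-12-29 + 15 days = 2007-01-13 onward; done 2007-01-23, after the minimum wait.
(3) the permitted window runs from 2007-02-07 + 10 = 2007-02-17 to 2007-02-07 + 36 = 2007-03-15; done 2007-02-20, which is between those dates.
(4) the permitted window runs from 2007-02-20 + 10 = 2007-03-02 to 2007-02-20 + 35 = 2007-03-27; done 2007-03-09, which is between those dates.
(5) due by 2007-03-25 + 5 days = 2007-03-30; done 2007-03-28 — timely.
(6) due by 2007-03-28 + 7 days = 2007-04-04; 2007-04-02 is within that limit.

Yes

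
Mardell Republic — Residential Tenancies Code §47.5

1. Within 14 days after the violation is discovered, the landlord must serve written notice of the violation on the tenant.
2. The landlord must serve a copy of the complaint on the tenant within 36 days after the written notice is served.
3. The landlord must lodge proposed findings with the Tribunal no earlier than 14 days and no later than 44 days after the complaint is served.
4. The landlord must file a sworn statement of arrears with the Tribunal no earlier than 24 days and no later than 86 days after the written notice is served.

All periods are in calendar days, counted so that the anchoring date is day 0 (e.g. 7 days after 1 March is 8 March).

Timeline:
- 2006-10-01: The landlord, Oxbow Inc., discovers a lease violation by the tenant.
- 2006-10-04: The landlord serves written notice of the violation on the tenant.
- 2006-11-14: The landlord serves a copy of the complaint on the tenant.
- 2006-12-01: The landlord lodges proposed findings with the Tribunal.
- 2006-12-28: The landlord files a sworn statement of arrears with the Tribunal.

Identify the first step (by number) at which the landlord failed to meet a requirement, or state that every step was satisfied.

Step 2

Step 1 — counting 14 days from 2006-10-01 (when the violation is discovered) gives a deadline of 2006-10-15; completed 2006-10-04, before the deadline.
Step 2 — counting 36 days from 2006-10-04 (when the written notice is served) gives a deadline of 2006-11-09; done 2006-11-14 — 5 days late.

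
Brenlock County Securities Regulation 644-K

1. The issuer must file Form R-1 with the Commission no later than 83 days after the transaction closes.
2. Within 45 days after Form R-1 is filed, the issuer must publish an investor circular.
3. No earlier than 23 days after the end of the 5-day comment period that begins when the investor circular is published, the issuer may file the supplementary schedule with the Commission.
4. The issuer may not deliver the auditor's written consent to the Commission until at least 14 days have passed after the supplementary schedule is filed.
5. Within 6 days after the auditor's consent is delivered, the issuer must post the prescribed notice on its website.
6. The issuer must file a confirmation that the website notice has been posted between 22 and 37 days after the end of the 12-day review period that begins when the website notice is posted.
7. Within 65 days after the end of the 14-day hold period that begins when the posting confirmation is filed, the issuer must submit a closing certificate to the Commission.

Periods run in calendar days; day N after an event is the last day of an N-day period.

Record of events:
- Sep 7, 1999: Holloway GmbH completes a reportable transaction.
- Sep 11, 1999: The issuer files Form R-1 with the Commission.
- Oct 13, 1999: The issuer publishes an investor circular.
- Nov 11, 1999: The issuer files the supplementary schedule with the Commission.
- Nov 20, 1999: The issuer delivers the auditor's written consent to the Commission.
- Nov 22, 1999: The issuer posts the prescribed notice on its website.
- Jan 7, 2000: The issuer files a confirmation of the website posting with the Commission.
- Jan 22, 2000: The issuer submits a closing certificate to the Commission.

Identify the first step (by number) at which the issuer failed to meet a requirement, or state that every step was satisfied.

Step 4

Step 1 — counting 83 days from Sep 7, 1999 (when the transaction closes) gives a deadline of Nov 29, 1999; completed Sep 11, 1999, before the deadline.
Step 2 — counting 45 days from Sep 11, 1999 (when Form R-1 is filed) gives a deadline of Oct 26, 1999; done Oct 13, 1999 — timely.
Step 3 — must wait 23 days from Oct 18, 1999 (end of the 5-day comment period, which began when the investor circular is published on Oct 13, 1999), so not before Nov 10, 1999; done Nov 11, 1999 — permitted.
Step 4 — must wait 14 days from Nov 11, 1999 (when the supplementary schedule is filed), so not before Nov 25, 1999; done Nov 20, 1999 — 5 days too early.
The procedure was therefore not followed at step 4.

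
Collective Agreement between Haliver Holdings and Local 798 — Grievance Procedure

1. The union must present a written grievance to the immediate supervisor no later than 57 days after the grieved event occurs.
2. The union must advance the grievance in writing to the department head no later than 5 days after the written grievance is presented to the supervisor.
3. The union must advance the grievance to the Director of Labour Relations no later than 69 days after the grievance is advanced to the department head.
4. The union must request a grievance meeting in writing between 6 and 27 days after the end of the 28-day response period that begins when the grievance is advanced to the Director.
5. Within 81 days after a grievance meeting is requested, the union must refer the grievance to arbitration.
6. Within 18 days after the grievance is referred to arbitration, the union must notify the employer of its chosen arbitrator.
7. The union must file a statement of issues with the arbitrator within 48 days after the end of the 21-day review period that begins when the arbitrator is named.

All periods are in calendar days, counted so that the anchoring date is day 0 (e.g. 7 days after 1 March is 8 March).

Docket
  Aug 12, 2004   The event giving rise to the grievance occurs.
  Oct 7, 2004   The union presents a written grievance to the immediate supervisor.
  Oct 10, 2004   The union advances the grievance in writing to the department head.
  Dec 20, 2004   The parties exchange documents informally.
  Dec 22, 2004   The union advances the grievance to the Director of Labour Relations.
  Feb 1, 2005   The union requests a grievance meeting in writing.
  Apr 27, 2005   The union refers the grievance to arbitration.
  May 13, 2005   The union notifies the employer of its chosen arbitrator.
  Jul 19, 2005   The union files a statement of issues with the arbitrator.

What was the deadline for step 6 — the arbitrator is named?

Step 6 runs from Apr 27, 2005, when the grievance is referred to arbitration. 18 days after Apr 27, 2005 is May 15, 2005.

May 15, 2005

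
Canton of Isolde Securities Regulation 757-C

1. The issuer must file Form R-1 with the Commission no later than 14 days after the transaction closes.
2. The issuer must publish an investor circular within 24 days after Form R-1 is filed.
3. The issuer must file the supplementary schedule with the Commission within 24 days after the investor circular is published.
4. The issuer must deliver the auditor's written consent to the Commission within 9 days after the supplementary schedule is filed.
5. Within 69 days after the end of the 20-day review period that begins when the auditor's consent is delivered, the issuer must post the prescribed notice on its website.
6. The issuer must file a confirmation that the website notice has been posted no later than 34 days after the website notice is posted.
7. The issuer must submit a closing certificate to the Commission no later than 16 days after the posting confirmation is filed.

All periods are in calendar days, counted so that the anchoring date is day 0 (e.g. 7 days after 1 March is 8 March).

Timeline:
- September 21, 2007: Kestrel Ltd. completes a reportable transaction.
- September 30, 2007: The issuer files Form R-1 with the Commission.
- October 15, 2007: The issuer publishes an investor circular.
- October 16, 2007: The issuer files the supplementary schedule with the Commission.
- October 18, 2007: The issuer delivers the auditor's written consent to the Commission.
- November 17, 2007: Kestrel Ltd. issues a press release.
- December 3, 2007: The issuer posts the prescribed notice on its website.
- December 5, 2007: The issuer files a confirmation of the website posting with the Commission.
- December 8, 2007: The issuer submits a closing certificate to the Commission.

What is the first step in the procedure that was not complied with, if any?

Step 1 — counting 14 days from September 21, 2007 (when the transaction closes) gives a deadline of October 5, 2007; completed September 30, 2007, before the deadline.
Step 2 — counting 24 days from September 30, 2007 (when Form R-1 is filed) gives a deadline of October 24, 2007; completed October 15, 2007, before the deadline.
Step 3 — counting 24 days from October 15, 2007 (when the investor circular is published) gives a deadline of November 8, 2007; completed October 16, 2007, before the deadline.
Step 4 — counting 9 days from October 16, 2007 (when the supplementary schedule is filed) gives a deadline of October 25, 2007; completed October 18, 2007, before the deadline.
Step 5 — counting 69 days from November 7, 2007 (end of the 20-day review period, which began when the auditor's consent is delivered on October 18, 2007) gives a deadline of January 15, 2008; done December 3, 2007 — timely.
Step 6 — counting 34 days from December 3, 2007 (when the website notice is posted) gives a deadline of January 6, 2008; completed December 5, 2007, before the deadline.
Step 7 — counting 16 days from December 5, 2007 (when the posting confirmation is filed) gives a deadline of December 21, 2007; done December 8, 2007 — timely.

None — every step was satisfied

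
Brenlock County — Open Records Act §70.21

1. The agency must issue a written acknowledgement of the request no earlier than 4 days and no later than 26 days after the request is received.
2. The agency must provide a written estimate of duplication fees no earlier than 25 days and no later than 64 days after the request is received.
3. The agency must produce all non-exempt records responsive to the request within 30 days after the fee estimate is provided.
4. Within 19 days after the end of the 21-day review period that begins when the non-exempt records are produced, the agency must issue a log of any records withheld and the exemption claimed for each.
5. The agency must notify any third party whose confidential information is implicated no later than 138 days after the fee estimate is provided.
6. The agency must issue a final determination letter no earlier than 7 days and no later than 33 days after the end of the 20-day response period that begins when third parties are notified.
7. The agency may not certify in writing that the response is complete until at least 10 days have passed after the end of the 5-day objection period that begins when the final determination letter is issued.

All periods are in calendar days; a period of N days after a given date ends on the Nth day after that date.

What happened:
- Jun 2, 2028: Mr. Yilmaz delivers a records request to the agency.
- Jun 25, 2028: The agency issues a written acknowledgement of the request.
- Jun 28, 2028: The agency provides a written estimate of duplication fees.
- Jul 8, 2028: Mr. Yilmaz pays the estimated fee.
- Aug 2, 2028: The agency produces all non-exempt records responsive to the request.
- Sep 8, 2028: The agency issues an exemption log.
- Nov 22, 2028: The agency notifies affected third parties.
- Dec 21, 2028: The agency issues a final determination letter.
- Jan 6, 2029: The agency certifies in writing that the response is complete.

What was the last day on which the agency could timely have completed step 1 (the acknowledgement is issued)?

Step 1 runs from Jun 2, 2028, when the request is received. The window is 4–26 days after Jun 2, 2028; it closes on Jun 28, 2028.

Jun 28, 2028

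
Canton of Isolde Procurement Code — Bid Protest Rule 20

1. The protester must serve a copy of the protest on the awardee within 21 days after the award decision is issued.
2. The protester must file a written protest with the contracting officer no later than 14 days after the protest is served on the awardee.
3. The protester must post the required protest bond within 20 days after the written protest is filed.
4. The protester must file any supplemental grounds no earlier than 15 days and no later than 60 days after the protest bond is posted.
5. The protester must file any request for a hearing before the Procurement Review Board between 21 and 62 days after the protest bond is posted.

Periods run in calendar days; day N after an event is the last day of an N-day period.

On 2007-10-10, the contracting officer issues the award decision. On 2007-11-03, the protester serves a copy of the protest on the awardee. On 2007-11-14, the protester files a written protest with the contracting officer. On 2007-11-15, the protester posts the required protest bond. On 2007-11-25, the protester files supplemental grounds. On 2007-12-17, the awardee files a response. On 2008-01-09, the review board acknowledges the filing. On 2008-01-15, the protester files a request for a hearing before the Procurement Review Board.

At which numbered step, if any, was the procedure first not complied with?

Step 1 — counting 21 days from 2007-10-10 (when the award decision is issued) gives a deadline of 2007-10-31; 2007-11-03 misses that deadline by 3 days.

Step 1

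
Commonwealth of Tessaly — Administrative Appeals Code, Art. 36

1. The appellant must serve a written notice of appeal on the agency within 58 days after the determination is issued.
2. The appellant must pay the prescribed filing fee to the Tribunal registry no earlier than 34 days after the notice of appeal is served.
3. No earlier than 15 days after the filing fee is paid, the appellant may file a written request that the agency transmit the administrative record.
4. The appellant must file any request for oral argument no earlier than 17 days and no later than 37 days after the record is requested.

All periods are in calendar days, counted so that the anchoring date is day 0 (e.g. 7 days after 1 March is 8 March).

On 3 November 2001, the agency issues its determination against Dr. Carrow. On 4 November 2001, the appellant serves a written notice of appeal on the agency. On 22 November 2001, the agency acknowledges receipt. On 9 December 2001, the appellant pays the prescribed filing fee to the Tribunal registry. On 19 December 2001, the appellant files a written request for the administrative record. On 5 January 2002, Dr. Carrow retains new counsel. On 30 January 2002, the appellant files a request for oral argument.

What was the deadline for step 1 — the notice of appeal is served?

Step 1 runs from 3 November 2001, when the determination is issued. 58 days after 3 November 2001 is 31 December 2001.

31 December 2001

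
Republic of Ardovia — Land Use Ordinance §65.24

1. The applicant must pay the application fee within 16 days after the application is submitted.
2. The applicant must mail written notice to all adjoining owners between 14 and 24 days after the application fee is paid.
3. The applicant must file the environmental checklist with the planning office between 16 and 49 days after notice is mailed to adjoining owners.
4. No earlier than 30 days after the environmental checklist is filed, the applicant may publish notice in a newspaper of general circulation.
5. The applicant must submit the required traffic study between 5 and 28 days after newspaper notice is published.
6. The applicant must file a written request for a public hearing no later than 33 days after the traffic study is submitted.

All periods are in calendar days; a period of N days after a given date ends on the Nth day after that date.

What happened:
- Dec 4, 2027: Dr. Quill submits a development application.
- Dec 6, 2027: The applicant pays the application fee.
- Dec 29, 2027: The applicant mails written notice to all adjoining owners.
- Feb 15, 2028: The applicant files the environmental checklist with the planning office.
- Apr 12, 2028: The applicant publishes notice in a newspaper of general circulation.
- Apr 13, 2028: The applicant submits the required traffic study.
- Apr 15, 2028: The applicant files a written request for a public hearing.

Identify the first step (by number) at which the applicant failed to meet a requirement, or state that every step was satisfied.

Step 1 — counting 16 days from Dec 4, 2027 (when the application is submitted) gives a deadline of Dec 20, 2027; completed Dec 6, 2027, before the deadline.
Step 2 — 14 and 24 days from Dec 6, 2027 (when the application fee is paid) are Dec 20, 2027 and Dec 30, 2027 respectively; done Dec 29, 2027, which is between those dates.
Step 3 — 16 and 49 days from Dec 29, 2027 (when notice is mailed to adjoining owners) are Jan 14, 2028 and Feb 16, 2028 respectively; done Feb 15, 2028, which is between those dates.
Step 4 — must wait 30 days from Feb 15, 2028 (when the environmental checklist is filed), so not before Mar 16, 2028; done Apr 12, 2028 — permitted.
Step 5 — 5 and 28 days from Apr 12, 2028 (when newspaper notice is published) are Apr 17, 2028 and May 10, 2028 respectively; done Apr 13, 2028 — 4 days before the window opened.

Step 5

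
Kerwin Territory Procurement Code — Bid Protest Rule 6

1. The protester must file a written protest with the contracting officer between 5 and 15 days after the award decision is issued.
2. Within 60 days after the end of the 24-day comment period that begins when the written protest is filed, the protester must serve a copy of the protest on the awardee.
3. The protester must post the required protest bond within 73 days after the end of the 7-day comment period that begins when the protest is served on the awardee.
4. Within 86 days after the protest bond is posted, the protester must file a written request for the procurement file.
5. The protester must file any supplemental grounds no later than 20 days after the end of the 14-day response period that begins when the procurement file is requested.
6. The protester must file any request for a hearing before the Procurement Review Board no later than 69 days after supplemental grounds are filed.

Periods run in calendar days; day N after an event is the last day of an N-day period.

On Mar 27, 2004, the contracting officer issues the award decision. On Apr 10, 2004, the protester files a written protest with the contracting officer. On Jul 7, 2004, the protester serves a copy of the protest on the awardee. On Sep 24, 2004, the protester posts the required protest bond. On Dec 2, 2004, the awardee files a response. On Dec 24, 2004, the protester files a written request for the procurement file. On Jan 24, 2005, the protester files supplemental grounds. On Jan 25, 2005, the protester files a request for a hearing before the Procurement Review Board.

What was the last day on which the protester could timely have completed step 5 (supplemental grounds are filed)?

Jan 27, 2005

The procurement file is requested on Dec 24, 2004; the 14-day response period therefore ends Jan 7, 2005, and step 5 runs from that date. 20 days after Jan 7, 2005 is Jan 27, 2005.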